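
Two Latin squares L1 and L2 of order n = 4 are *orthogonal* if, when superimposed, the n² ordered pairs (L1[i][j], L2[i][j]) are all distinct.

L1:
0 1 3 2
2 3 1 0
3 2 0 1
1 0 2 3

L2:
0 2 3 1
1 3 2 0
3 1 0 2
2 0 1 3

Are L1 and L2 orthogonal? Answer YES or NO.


Form the n² = 16 superimposed pairs (L1[i][j], L2[i][j]), row by row (rows and columns indexed from 0):
row 0: (0,0) (1,2) (3,3) (2,1)
row 1: (2,1) (3,3) (1,2) (0,0)
row 2: (3,3) (2,1) (0,0) (1,2)
row 3: (1,2) (0,0) (2,1) (3,3)
Orthogonality requires all 16 pairs distinct.
But the pair (2,1) repeats: cell (0,3) has L1 = 2, L2 = 1, and cell (1,0) has L1 = 2, L2 = 1.
A repeated pair means some other pair never occurs (only 4 distinct pairs out of 16), so the squares are not orthogonal.
Conclusion: NO.

NO


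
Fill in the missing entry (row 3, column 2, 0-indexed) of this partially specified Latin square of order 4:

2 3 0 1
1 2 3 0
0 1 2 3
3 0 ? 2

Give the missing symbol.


Row 3 contains symbols [0, 2, 3] — missing [1].
Column 2 contains symbols [0, 2, 3] — missing [1].
The missing symbol must appear in both missing sets; intersection = [1].
Therefore the hidden value is 1.

Missing value = 1.


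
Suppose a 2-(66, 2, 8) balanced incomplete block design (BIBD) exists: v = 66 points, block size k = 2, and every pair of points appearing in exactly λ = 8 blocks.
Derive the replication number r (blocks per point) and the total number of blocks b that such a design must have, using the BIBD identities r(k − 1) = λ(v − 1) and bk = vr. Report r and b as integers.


Any 2-(v, k, λ) BIBD satisfies two necessary conditions:
  (i)  Each point sits in r blocks, and counting incidences through any fixed point gives r(k − 1) = λ(v − 1), so r = λ(v − 1)/(k − 1).
  (ii) Total incidences bk = vr, so b = vr/k.
Step 1: r = λ(v − 1)/(k − 1) = 8·(66 − 1)/(2 − 1) = 8·65/1 = 520/1 = 520.
Step 2: b = vr/k = 66·520/2 = 34320/2 = 17160.
Check integrality: r = 520 ∈ Z ✓, b = 17160 ∈ Z ✓.
(These identities are necessary conditions: they determine r and b for any design with these parameters, but do not by themselves prove that one exists.)

r = 520, b = 17160.


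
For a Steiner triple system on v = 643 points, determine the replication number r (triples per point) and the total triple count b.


An STS(v) is a 2-(v, 3, 1) BIBD: block size k = 3, λ = 1.
Replication: r(k − 1) = λ(v − 1) ⇒ r·2 = 643 − 1 = 642 ⇒ r = 321.
Block count: b = v(v − 1)/6 = 643·642/6 = 412806/6 = 68801.
(Check via bk = vr: 68801·3 = 206403 = 643·321 = 206403 ✓.)

r = 321, b = 68801.


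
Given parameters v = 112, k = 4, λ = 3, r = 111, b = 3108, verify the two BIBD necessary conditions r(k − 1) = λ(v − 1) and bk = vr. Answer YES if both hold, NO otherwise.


Condition (i): r(k − 1) = 111·3 = 333; λ(v − 1) = 3·111 = 333. Match? YES.
Condition (ii): bk = 3108·4 = 12432; vr = 112·111 = 12432. Match? YES.
Both conditions hold? YES.

YES


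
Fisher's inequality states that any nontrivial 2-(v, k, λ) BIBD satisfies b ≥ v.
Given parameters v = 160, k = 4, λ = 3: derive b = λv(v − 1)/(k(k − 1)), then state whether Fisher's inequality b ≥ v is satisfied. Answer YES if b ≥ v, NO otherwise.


r = λ(v − 1)/(k − 1) = 3·159/3 = 159.
b = vr/k = 160·159/4 = 6360.
Fisher's inequality: b ≥ v ⇔ 6360 ≥ 160? YES.

YES


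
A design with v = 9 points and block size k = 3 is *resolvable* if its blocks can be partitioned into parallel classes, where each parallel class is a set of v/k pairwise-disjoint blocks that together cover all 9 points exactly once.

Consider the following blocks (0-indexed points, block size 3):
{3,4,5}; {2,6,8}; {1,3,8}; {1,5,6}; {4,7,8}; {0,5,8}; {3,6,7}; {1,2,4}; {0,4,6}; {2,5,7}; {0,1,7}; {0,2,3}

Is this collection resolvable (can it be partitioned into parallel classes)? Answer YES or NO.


v = 9, block size k = 3, number of blocks = 12.
For resolvability, blocks must partition into parallel classes of size v/k = 3.
Total blocks must therefore be a multiple of 3: 12 = 3·4 + 0 ⇒ divisible ✓.
Greedy packing gives 4 candidate class(es). Each should be a full parallel class (size 3, covers all 9 points).
  Class 1 (3 blocks): {3,4,5}; {2,6,8}; {0,1,7}. Points covered: [0, 1, 2, 3, 4, 5, 6, 7, 8].
  Class 2 (3 blocks): {1,3,8}; {0,4,6}; {2,5,7}. Points covered: [0, 1, 2, 3, 4, 5, 6, 7, 8].
  Class 3 (3 blocks): {1,5,6}; {4,7,8}; {0,2,3}. Points covered: [0, 1, 2, 3, 4, 5, 6, 7, 8].
  Class 4 (3 blocks): {0,5,8}; {3,6,7}; {1,2,4}. Points covered: [0, 1, 2, 3, 4, 5, 6, 7, 8].
All classes full (size 3)? YES. All classes cover every point? YES.
Resolvable? YES.

YES


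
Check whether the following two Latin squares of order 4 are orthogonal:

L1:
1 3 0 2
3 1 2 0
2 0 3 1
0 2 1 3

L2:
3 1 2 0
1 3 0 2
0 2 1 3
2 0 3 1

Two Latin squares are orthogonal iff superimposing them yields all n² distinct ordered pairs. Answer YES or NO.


Form the n² = 16 superimposed pairs (L1[i][j], L2[i][j]), row by row (rows and columns indexed from 0):
row 0: (1,3) (3,1) (0,2) (2,0)
row 1: (3,1) (1,3) (2,0) (0,2)
row 2: (2,0) (0,2) (3,1) (1,3)
row 3: (0,2) (2,0) (1,3) (3,1)
Orthogonality requires all 16 pairs distinct.
But the pair (3,1) repeats: cell (0,1) has L1 = 3, L2 = 1, and cell (1,0) has L1 = 3, L2 = 1.
A repeated pair means some other pair never occurs (only 4 distinct pairs out of 16), so the squares are not orthogonal.
Conclusion: NO.

NO


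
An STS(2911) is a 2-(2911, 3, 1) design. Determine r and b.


An STS(v) is a 2-(v, 3, 1) BIBD: block size k = 3, λ = 1.
Replication: r(k − 1) = λ(v − 1) ⇒ r·2 = 2911 − 1 = 2910 ⇒ r = 1455.
Block count: bk = vr ⇒ b·3 = 2911·1455 = 4235505 ⇒ b = 1411835.
(Check via b = v(v − 1)/6 = 2911·2910/6 = 8471010/6 = 1411835.)

r = 1455, b = 1411835.


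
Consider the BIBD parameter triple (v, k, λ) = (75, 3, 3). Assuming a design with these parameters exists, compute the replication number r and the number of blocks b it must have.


Any 2-(v, k, λ) BIBD satisfies two necessary conditions:
  (i)  Each point sits in r blocks, and counting incidences through any fixed point gives r(k − 1) = λ(v − 1), so r = λ(v − 1)/(k − 1).
  (ii) Total incidences bk = vr, so b = vr/k.
Step 1: r = λ(v − 1)/(k − 1) = 3·(75 − 1)/(3 − 1) = 3·74/2 = 222/2 = 111.
Step 2: b = vr/k = 75·111/3 = 8325/3 = 2775.
Check integrality: r = 111 ∈ Z ✓, b = 2775 ∈ Z ✓.
(These identities are necessary conditions: they determine r and b for any design with these parameters, but do not by themselves prove that one exists.)

r = 111, b = 2775.


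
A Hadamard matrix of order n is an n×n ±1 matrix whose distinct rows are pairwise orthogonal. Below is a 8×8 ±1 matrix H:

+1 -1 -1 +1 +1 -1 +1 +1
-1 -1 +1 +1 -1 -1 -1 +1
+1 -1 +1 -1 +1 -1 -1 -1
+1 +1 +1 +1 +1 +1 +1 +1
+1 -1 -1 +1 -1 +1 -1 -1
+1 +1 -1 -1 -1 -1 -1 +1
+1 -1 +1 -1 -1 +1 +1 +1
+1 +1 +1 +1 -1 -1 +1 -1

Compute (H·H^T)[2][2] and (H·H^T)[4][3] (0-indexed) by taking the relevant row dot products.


Row 2 of H: [1, -1, 1, -1, 1, -1, -1, -1].
Row 3 of H: [1, 1, 1, 1, 1, 1, 1, 1].
Row 4 of H: [1, -1, -1, 1, -1, 1, -1, -1].
(H·H^T)[2][2] = Σ_j H[2][j]·H[2][j] = (1)² + (-1)² + (1)² + (-1)² + (1)² + (-1)² + (-1)² + (-1)² = 1 + 1 + 1 + 1 + 1 + 1 + 1 + 1 = 8.
(H·H^T)[4][3] = Σ_j H[4][j]·H[3][j] = (1)·(1) + (-1)·(1) + (-1)·(1) + (1)·(1) + (-1)·(1) + (1)·(1) + (-1)·(1) + (-1)·(1) = 1 + -1 + -1 + 1 + -1 + 1 + -1 + -1 = -2.
Rows 4 and 3 are not orthogonal (dot product = -2 ≠ 0), so H is not a Hadamard matrix.

(2,2) entry = 8; (4,3) entry = -2.


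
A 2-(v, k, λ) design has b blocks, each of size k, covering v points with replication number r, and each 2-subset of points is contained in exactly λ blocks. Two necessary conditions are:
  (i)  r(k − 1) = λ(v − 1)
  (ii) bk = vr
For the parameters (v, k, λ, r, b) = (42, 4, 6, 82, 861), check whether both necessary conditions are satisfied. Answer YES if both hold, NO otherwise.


Condition (i): r(k − 1) = 82·3 = 246; λ(v − 1) = 6·41 = 246. Match? YES.
Condition (ii): bk = 861·4 = 3444; vr = 42·82 = 3444. Match? YES.
Both conditions hold? YES.

YES


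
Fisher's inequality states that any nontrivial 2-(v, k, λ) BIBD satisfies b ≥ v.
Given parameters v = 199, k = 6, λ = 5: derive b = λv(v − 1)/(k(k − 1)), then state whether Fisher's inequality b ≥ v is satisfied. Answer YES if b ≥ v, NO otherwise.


b = λv(v − 1)/(k(k − 1)) = 5·199·198/(6·5) = 197010/30 = 6567.
Compare with v = 199: b ≥ v, so Fisher's inequality holds.

YES


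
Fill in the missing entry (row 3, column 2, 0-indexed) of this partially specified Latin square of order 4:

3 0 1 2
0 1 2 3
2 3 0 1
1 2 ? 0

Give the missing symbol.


Row 3 contains symbols [0, 1, 2] — missing [3].
Column 2 contains symbols [0, 1, 2] — missing [3].
The missing symbol must appear in both missing sets; intersection = [3].
Therefore the hidden value is 3.

Missing value = 3.


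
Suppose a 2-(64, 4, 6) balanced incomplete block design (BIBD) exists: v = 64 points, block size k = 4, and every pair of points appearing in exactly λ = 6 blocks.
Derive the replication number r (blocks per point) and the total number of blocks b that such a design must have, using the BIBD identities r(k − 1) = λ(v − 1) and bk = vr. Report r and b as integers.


Any 2-(v, k, λ) BIBD satisfies two necessary conditions:
  (i)  Each point sits in r blocks, and counting incidences through any fixed point gives r(k − 1) = λ(v − 1), so r = λ(v − 1)/(k − 1).
  (ii) Total incidences bk = vr, so b = vr/k.
Step 1: r = λ(v − 1)/(k − 1) = 6·(64 − 1)/(4 − 1) = 6·63/3 = 378/3 = 126.
Step 2: b = vr/k = 64·126/4 = 8064/4 = 2016.
Check integrality: r = 126 ∈ Z ✓, b = 2016 ∈ Z ✓.
(These identities are necessary conditions: they determine r and b for any design with these parameters, but do not by themselves prove that one exists.)

r = 126, b = 2016.


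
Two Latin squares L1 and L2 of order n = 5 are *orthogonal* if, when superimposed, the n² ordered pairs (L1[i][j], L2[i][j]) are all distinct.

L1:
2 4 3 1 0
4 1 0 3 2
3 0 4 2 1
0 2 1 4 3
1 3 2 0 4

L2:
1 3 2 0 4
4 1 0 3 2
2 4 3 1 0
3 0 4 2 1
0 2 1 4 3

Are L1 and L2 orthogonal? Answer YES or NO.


Form the n² = 25 superimposed pairs (L1[i][j], L2[i][j]), row by row (rows and columns indexed from 0):
row 0: (2,1) (4,3) (3,2) (1,0) (0,4)
row 1: (4,4) (1,1) (0,0) (3,3) (2,2)
row 2: (3,2) (0,4) (4,3) (2,1) (1,0)
row 3: (0,3) (2,0) (1,4) (4,2) (3,1)
row 4: (1,0) (3,2) (2,1) (0,4) (4,3)
Orthogonality requires all 25 pairs distinct.
But the pair (3,2) repeats: cell (0,2) has L1 = 3, L2 = 2, and cell (2,0) has L1 = 3, L2 = 2.
A repeated pair means some other pair never occurs (only 15 distinct pairs out of 25), so the squares are not orthogonal.
Conclusion: NO.

NO


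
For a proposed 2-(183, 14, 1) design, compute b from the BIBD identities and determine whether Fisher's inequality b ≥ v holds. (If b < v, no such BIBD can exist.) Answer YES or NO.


r = λ(v − 1)/(k − 1) = 1·182/13 = 14.
b = vr/k = 183·14/14 = 183.
Fisher's inequality: b ≥ v ⇔ 183 ≥ 183? YES.

YES


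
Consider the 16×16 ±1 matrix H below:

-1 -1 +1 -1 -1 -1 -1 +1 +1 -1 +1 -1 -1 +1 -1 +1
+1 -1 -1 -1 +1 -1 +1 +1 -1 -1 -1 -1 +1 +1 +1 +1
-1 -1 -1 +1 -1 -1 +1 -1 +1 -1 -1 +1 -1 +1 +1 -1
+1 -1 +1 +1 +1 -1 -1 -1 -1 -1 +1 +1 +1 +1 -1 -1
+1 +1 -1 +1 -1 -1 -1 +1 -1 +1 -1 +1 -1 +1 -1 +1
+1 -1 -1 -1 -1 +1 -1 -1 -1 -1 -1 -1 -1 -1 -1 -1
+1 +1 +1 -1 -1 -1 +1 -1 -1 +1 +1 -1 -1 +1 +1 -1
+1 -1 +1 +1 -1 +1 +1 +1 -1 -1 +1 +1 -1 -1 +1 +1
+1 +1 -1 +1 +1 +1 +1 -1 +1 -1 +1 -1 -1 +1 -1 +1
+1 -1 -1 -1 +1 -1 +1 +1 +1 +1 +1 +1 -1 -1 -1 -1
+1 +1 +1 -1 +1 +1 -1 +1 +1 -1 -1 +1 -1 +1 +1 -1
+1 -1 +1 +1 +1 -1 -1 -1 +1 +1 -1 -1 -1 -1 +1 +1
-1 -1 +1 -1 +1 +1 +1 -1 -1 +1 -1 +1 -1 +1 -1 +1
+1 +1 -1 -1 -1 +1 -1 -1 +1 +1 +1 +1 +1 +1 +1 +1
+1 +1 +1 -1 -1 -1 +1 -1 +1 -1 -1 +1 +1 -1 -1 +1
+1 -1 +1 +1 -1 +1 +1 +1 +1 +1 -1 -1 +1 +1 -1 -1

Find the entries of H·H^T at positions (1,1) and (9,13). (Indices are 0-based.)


Row 1 of H: [1, -1, -1, -1, 1, -1, 1, 1, -1, -1, -1, -1, 1, 1, 1, 1].
Row 9 of H: [1, -1, -1, -1, 1, -1, 1, 1, 1, 1, 1, 1, -1, -1, -1, -1].
Row 13 of H: [1, 1, -1, -1, -1, 1, -1, -1, 1, 1, 1, 1, 1, 1, 1, 1].
(H·H^T)[1][1] = Σ_j H[1][j]·H[1][j] = (1)² + (-1)² + (-1)² + (-1)² + (1)² + (-1)² + (1)² + (1)² + (-1)² + (-1)² + (-1)² + (-1)² + (1)² + (1)² + (1)² + (1)² = 1 + 1 + 1 + 1 + 1 + 1 + 1 + 1 + 1 + 1 + 1 + 1 + 1 + 1 + 1 + 1 = 16.
(H·H^T)[9][13] = Σ_j H[9][j]·H[13][j] = (1)·(1) + (-1)·(1) + (-1)·(-1) + (-1)·(-1) + (1)·(-1) + (-1)·(1) + (1)·(-1) + (1)·(-1) + (1)·(1) + (1)·(1) + (1)·(1) + (1)·(1) + (-1)·(1) + (-1)·(1) + (-1)·(1) + (-1)·(1) = 1 + -1 + 1 + 1 + -1 + -1 + -1 + -1 + 1 + 1 + 1 + 1 + -1 + -1 + -1 + -1 = -2.
Rows 9 and 13 are not orthogonal (dot product = -2 ≠ 0), so H is not a Hadamard matrix.

(1,1) entry = 16; (9,13) entry = -2.


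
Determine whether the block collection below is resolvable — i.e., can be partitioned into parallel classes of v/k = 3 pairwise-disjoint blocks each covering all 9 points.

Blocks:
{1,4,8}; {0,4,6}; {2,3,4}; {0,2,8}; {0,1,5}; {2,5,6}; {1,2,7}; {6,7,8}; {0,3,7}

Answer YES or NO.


v = 9, block size k = 3, number of blocks = 9.
For resolvability, blocks must partition into parallel classes of size v/k = 3.
Total blocks must therefore be a multiple of 3: 9 = 3·3 + 0 ⇒ divisible ✓.
Consider block {0,4,6}. The only other block(s) in the collection disjoint from it are {1,2,7} — just 1 block(s). Any parallel class containing {0,4,6} would need 2 other blocks each disjoint from it, so no parallel class of size 3 can contain {0,4,6}.
Since every block must belong to some parallel class in a resolution, the collection cannot be partitioned into parallel classes.
Resolvable? NO.

NO


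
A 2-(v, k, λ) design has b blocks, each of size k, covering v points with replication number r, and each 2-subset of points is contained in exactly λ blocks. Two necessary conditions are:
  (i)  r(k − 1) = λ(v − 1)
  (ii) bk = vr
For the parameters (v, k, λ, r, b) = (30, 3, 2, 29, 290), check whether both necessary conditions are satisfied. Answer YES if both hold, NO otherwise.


Condition (i): r(k − 1) = 29·2 = 58; λ(v − 1) = 2·29 = 58. Match? YES.
Condition (ii): bk = 290·3 = 870; vr = 30·29 = 870. Match? YES.
Both conditions hold? YES.

YES


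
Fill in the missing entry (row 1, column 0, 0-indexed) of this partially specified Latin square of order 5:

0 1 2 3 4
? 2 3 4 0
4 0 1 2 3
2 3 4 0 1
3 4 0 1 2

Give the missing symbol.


Row 1 contains symbols [0, 2, 3, 4] — missing [1].
Column 0 contains symbols [0, 2, 3, 4] — missing [1].
The missing symbol must appear in both missing sets; intersection = [1].
Therefore the hidden value is 1.

Missing value = 1.


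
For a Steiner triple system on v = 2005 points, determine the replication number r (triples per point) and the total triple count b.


An STS(v) is a 2-(v, 3, 1) BIBD: block size k = 3, λ = 1.
Replication: r(k − 1) = λ(v − 1) ⇒ r·2 = 2005 − 1 = 2004 ⇒ r = 1002.
Block count: bk = vr ⇒ b·3 = 2005·1002 = 2009010 ⇒ b = 669670.

r = 1002, b = 669670.


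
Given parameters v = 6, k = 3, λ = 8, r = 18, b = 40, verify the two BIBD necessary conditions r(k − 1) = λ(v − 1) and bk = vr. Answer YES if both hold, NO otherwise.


Condition (i): r(k − 1) = 18·2 = 36; λ(v − 1) = 8·5 = 40. Match? NO.
Condition (ii): bk = 40·3 = 120; vr = 6·18 = 108. Match? NO.
Both conditions hold? NO.

NO


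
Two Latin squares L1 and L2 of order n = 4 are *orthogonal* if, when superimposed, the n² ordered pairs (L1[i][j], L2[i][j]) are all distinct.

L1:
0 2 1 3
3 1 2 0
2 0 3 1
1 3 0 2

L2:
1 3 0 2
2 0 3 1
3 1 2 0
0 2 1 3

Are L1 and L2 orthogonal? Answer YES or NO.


Form the n² = 16 superimposed pairs (L1[i][j], L2[i][j]), row by row (rows and columns indexed from 0):
row 0: (0,1) (2,3) (1,0) (3,2)
row 1: (3,2) (1,0) (2,3) (0,1)
row 2: (2,3) (0,1) (3,2) (1,0)
row 3: (1,0) (3,2) (0,1) (2,3)
Orthogonality requires all 16 pairs distinct.
But the pair (3,2) repeats: cell (0,3) has L1 = 3, L2 = 2, and cell (1,0) has L1 = 3, L2 = 2.
A repeated pair means some other pair never occurs (only 4 distinct pairs out of 16), so the squares are not orthogonal.
Conclusion: NO.

NO


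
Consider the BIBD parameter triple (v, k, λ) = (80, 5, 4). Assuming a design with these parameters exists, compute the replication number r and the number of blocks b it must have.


Any 2-(v, k, λ) BIBD satisfies two necessary conditions:
  (i)  Each point sits in r blocks, and counting incidences through any fixed point gives r(k − 1) = λ(v − 1), so r = λ(v − 1)/(k − 1).
  (ii) Total incidences bk = vr, so b = vr/k.
Step 1: r = λ(v − 1)/(k − 1) = 4·(80 − 1)/(5 − 1) = 4·79/4 = 316/4 = 79.
Step 2: b = vr/k = 80·79/5 = 6320/5 = 1264.
Check integrality: r = 79 ∈ Z ✓, b = 1264 ∈ Z ✓.
(These identities are necessary conditions: they determine r and b for any design with these parameters, but do not by themselves prove that one exists.)

r = 79, b = 1264.


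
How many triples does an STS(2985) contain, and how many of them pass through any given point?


An STS(v) is a 2-(v, 3, 1) BIBD: block size k = 3, λ = 1.
Replication: r(k − 1) = λ(v − 1) ⇒ r·2 = 2985 − 1 = 2984 ⇒ r = 1492.
Block count: bk = vr ⇒ b·3 = 2985·1492 = 4453620 ⇒ b = 1484540.

r = 1492, b = 1484540.


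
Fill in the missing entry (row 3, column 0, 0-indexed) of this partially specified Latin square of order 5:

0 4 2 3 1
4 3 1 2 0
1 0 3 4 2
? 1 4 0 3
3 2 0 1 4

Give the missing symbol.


Row 3 contains symbols [0, 1, 3, 4] — missing [2].
Column 0 contains symbols [0, 1, 3, 4] — missing [2].
The missing symbol must appear in both missing sets; intersection = [2].
Therefore the hidden value is 2.

Missing value = 2.


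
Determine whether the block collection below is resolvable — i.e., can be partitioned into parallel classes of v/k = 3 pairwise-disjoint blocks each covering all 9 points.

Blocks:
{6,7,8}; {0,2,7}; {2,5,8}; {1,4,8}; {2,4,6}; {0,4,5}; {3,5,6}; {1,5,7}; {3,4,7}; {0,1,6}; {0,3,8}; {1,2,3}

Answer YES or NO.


v = 9, block size k = 3, number of blocks = 12.
For resolvability, blocks must partition into parallel classes of size v/k = 3.
Total blocks must therefore be a multiple of 3: 12 = 3·4 + 0 ⇒ divisible ✓.
Greedy packing gives 4 candidate class(es). Each should be a full parallel class (size 3, covers all 9 points).
  Class 1 (3 blocks): {6,7,8}; {0,4,5}; {1,2,3}. Points covered: [0, 1, 2, 3, 4, 5, 6, 7, 8].
  Class 2 (3 blocks): {0,2,7}; {1,4,8}; {3,5,6}. Points covered: [0, 1, 2, 3, 4, 5, 6, 7, 8].
  Class 3 (3 blocks): {2,5,8}; {3,4,7}; {0,1,6}. Points covered: [0, 1, 2, 3, 4, 5, 6, 7, 8].
  Class 4 (3 blocks): {2,4,6}; {1,5,7}; {0,3,8}. Points covered: [0, 1, 2, 3, 4, 5, 6, 7, 8].
All classes full (size 3)? YES. All classes cover every point? YES.
Resolvable? YES.

YES


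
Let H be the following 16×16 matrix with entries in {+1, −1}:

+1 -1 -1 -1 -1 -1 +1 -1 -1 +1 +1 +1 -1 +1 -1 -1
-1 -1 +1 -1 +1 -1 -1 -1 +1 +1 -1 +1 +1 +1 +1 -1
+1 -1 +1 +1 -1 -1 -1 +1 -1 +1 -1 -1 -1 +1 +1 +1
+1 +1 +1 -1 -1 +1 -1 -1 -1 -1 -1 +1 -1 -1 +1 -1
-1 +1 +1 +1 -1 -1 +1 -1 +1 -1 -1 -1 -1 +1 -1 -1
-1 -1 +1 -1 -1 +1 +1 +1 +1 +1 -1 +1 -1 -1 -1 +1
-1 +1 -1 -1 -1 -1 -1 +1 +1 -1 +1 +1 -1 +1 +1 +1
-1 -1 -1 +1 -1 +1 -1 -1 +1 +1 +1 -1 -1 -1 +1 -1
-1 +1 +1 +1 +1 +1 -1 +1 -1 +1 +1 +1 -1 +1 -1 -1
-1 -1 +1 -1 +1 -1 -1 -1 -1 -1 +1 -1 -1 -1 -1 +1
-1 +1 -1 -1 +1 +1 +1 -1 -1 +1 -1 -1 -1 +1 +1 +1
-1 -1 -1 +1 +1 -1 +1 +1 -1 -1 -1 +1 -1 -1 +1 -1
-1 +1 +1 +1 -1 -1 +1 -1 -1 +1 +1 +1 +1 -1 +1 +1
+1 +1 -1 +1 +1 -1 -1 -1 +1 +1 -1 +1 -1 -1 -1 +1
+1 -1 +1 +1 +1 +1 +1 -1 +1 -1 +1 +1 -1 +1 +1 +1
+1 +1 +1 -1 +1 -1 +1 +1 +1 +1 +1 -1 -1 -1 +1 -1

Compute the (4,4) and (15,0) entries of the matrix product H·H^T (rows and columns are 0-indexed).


Row 0 of H: [1, -1, -1, -1, -1, -1, 1, -1, -1, 1, 1, 1, -1, 1, -1, -1].
Row 4 of H: [-1, 1, 1, 1, -1, -1, 1, -1, 1, -1, -1, -1, -1, 1, -1, -1].
Row 15 of H: [1, 1, 1, -1, 1, -1, 1, 1, 1, 1, 1, -1, -1, -1, 1, -1].
(H·H^T)[4][4] = Σ_j H[4][j]·H[4][j] = (-1)² + (1)² + (1)² + (1)² + (-1)² + (-1)² + (1)² + (-1)² + (1)² + (-1)² + (-1)² + (-1)² + (-1)² + (1)² + (-1)² + (-1)² = 1 + 1 + 1 + 1 + 1 + 1 + 1 + 1 + 1 + 1 + 1 + 1 + 1 + 1 + 1 + 1 = 16.
(H·H^T)[15][0] = Σ_j H[15][j]·H[0][j] = (1)·(1) + (1)·(-1) + (1)·(-1) + (-1)·(-1) + (1)·(-1) + (-1)·(-1) + (1)·(1) + (1)·(-1) + (1)·(-1) + (1)·(1) + (1)·(1) + (-1)·(1) + (-1)·(-1) + (-1)·(1) + (1)·(-1) + (-1)·(-1) = 1 + -1 + -1 + 1 + -1 + 1 + 1 + -1 + -1 + 1 + 1 + -1 + 1 + -1 + -1 + 1 = 0.
So rows 15 and 0 are orthogonal; the diagonal entry equals n = 16.

(4,4) entry = 16; (15,0) entry = 0.


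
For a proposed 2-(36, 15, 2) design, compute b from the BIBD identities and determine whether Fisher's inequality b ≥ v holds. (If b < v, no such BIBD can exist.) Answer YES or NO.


b = λv(v − 1)/(k(k − 1)) = 2·36·35/(15·14) = 2520/210 = 12.
Compare with v = 36: b < v, so Fisher's inequality fails.

NO


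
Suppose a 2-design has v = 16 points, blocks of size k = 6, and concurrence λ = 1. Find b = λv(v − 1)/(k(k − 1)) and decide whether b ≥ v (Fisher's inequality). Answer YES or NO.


b = λv(v − 1)/(k(k − 1)) = 1·16·15/(6·5) = 240/30 = 8.
Compare with v = 16: b < v, so Fisher's inequality fails.

NO


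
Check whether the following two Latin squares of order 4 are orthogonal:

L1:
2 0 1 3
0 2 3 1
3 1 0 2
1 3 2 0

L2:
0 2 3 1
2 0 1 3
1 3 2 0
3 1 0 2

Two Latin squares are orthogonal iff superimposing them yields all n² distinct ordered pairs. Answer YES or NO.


Form the n² = 16 superimposed pairs (L1[i][j], L2[i][j]), row by row (rows and columns indexed from 0):
row 0: (2,0) (0,2) (1,3) (3,1)
row 1: (0,2) (2,0) (3,1) (1,3)
row 2: (3,1) (1,3) (0,2) (2,0)
row 3: (1,3) (3,1) (2,0) (0,2)
Orthogonality requires all 16 pairs distinct.
But the pair (0,2) repeats: cell (0,1) has L1 = 0, L2 = 2, and cell (1,0) has L1 = 0, L2 = 2.
A repeated pair means some other pair never occurs (only 4 distinct pairs out of 16), so the squares are not orthogonal.
Conclusion: NO.

NO


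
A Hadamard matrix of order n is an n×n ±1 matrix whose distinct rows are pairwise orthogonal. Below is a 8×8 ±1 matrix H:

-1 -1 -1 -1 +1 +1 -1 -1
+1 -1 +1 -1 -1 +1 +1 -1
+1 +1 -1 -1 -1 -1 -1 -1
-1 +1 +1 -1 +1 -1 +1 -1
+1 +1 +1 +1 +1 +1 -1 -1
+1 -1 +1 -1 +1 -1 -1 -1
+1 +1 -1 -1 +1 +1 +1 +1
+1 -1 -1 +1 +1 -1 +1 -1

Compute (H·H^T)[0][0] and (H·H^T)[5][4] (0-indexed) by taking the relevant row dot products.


Row 0 of H: [-1, -1, -1, -1, 1, 1, -1, -1].
Row 4 of H: [1, 1, 1, 1, 1, 1, -1, -1].
Row 5 of H: [1, -1, 1, -1, 1, -1, -1, -1].
(H·H^T)[0][0] = Σ_j H[0][j]·H[0][j] = (-1)² + (-1)² + (-1)² + (-1)² + (1)² + (1)² + (-1)² + (-1)² = 1 + 1 + 1 + 1 + 1 + 1 + 1 + 1 = 8.
(H·H^T)[5][4] = Σ_j H[5][j]·H[4][j] = (1)·(1) + (-1)·(1) + (1)·(1) + (-1)·(1) + (1)·(1) + (-1)·(1) + (-1)·(-1) + (-1)·(-1) = 1 + -1 + 1 + -1 + 1 + -1 + 1 + 1 = 2.
Rows 5 and 4 are not orthogonal (dot product = 2 ≠ 0), so H is not a Hadamard matrix.

(0,0) entry = 8; (5,4) entry = 2.


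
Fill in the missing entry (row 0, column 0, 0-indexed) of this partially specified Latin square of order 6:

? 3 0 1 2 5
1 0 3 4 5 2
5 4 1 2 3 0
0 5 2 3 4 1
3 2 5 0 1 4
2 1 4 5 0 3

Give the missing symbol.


Row 0 contains symbols [0, 1, 2, 3, 5] — missing [4].
Column 0 contains symbols [0, 1, 2, 3, 5] — missing [4].
The missing symbol must appear in both missing sets; intersection = [4].
Therefore the hidden value is 4.

Missing value = 4.


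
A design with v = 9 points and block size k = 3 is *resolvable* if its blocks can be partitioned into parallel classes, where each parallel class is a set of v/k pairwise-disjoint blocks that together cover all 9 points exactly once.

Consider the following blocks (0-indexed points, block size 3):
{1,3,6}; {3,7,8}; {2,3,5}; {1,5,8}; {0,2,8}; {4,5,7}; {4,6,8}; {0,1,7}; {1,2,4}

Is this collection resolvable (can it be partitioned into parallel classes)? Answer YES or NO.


v = 9, block size k = 3, number of blocks = 9.
For resolvability, blocks must partition into parallel classes of size v/k = 3.
Total blocks must therefore be a multiple of 3: 9 = 3·3 + 0 ⇒ divisible ✓.
Consider block {3,7,8}. The only other block(s) in the collection disjoint from it are {1,2,4} — just 1 block(s). Any parallel class containing {3,7,8} would need 2 other blocks each disjoint from it, so no parallel class of size 3 can contain {3,7,8}.
Since every block must belong to some parallel class in a resolution, the collection cannot be partitioned into parallel classes.
Resolvable? NO.

NO


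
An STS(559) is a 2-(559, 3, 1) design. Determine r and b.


An STS(v) is a 2-(v, 3, 1) BIBD: block size k = 3, λ = 1.
Replication: r(k − 1) = λ(v − 1) ⇒ r·2 = 559 − 1 = 558 ⇒ r = 279.
Block count: b = v(v − 1)/6 = 559·558/6 = 311922/6 = 51987.

r = 279, b = 51987.


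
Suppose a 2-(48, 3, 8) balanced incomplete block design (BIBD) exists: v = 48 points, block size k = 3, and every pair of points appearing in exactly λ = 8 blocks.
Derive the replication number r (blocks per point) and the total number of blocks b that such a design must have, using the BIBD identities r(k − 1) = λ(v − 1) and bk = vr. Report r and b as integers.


Any 2-(v, k, λ) BIBD satisfies two necessary conditions:
  (i)  Each point sits in r blocks, and counting incidences through any fixed point gives r(k − 1) = λ(v − 1), so r = λ(v − 1)/(k − 1).
  (ii) Total incidences bk = vr, so b = vr/k.
Step 1: r = λ(v − 1)/(k − 1) = 8·(48 − 1)/(3 − 1) = 8·47/2 = 376/2 = 188.
Step 2: b = vr/k = 48·188/3 = 9024/3 = 3008.
Check integrality: r = 188 ∈ Z ✓, b = 3008 ∈ Z ✓.
(These identities are necessary conditions: they determine r and b for any design with these parameters, but do not by themselves prove that one exists.)

r = 188, b = 3008.


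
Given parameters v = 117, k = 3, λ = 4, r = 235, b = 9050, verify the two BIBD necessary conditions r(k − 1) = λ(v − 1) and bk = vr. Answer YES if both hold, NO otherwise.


Condition (i): r(k − 1) = 235·2 = 470; λ(v − 1) = 4·116 = 464. Match? NO.
Condition (ii): bk = 9050·3 = 27150; vr = 117·235 = 27495. Match? NO.
Both conditions hold? NO.

NO


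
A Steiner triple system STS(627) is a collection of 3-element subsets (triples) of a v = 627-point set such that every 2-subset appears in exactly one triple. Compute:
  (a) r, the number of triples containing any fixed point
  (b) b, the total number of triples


An STS(v) is a 2-(v, 3, 1) BIBD: block size k = 3, λ = 1.
Replication: r(k − 1) = λ(v − 1) ⇒ r·2 = 627 − 1 = 626 ⇒ r = 313.
Block count: b = v(v − 1)/6 = 627·626/6 = 392502/6 = 65417.
(Check via bk = vr: 65417·3 = 196251 = 627·313 = 196251 ✓.)

r = 313, b = 65417.


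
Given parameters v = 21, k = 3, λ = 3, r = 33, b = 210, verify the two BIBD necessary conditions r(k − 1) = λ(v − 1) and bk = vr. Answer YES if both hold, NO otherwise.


Condition (i): r(k − 1) = 33·2 = 66; λ(v − 1) = 3·20 = 60. Match? NO.
Condition (ii): bk = 210·3 = 630; vr = 21·33 = 693. Match? NO.
Both conditions hold? NO.

NO


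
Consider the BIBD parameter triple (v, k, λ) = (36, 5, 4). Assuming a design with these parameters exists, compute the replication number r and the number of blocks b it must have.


Any 2-(v, k, λ) BIBD satisfies two necessary conditions:
  (i)  Each point sits in r blocks, and counting incidences through any fixed point gives r(k − 1) = λ(v − 1), so r = λ(v − 1)/(k − 1).
  (ii) Total incidences bk = vr, so b = vr/k.
Step 1: r = λ(v − 1)/(k − 1) = 4·(36 − 1)/(5 − 1) = 4·35/4 = 140/4 = 35.
Step 2: b = vr/k = 36·35/5 = 1260/5 = 252.
Check integrality: r = 35 ∈ Z ✓, b = 252 ∈ Z ✓.
(These identities are necessary conditions: they determine r and b for any design with these parameters, but do not by themselves prove that one exists.)

r = 35, b = 252.


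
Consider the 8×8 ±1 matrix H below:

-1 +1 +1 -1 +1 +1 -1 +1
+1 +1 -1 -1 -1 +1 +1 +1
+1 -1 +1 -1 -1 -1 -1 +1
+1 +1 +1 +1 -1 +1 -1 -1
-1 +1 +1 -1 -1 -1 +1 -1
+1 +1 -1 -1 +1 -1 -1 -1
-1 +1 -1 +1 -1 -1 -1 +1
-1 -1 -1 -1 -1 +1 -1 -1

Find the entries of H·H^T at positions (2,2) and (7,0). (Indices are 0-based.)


Row 0 of H: [-1, 1, 1, -1, 1, 1, -1, 1].
Row 2 of H: [1, -1, 1, -1, -1, -1, -1, 1].
Row 7 of H: [-1, -1, -1, -1, -1, 1, -1, -1].
(H·H^T)[2][2] = Σ_j H[2][j]·H[2][j] = (1)² + (-1)² + (1)² + (-1)² + (-1)² + (-1)² + (-1)² + (1)² = 1 + 1 + 1 + 1 + 1 + 1 + 1 + 1 = 8.
(H·H^T)[7][0] = Σ_j H[7][j]·H[0][j] = (-1)·(-1) + (-1)·(1) + (-1)·(1) + (-1)·(-1) + (-1)·(1) + (1)·(1) + (-1)·(-1) + (-1)·(1) = 1 + -1 + -1 + 1 + -1 + 1 + 1 + -1 = 0.
So rows 7 and 0 are orthogonal; the diagonal entry equals n = 8.

(2,2) entry = 8; (7,0) entry = 0.


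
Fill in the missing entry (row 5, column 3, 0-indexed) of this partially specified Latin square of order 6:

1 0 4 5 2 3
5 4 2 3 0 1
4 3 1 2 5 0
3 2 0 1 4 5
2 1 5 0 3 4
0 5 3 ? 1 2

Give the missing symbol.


Row 5 contains symbols [0, 1, 2, 3, 5] — missing [4].
Column 3 contains symbols [0, 1, 2, 3, 5] — missing [4].
The missing symbol must appear in both missing sets; intersection = [4].
Therefore the hidden value is 4.

Missing value = 4.


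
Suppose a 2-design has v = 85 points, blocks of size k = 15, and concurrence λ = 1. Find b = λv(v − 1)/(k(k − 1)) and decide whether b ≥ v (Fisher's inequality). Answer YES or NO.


b = λv(v − 1)/(k(k − 1)) = 1·85·84/(15·14) = 7140/210 = 34.
Compare with v = 85: b < v, so Fisher's inequality fails.

NO


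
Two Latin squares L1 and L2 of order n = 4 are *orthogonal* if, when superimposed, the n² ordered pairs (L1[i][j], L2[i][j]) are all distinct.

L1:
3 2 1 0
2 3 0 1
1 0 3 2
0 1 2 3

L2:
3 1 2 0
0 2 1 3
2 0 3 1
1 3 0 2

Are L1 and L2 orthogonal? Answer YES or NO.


Form the n² = 16 superimposed pairs (L1[i][j], L2[i][j]), row by row (rows and columns indexed from 0):
row 0: (3,3) (2,1) (1,2) (0,0)
row 1: (2,0) (3,2) (0,1) (1,3)
row 2: (1,2) (0,0) (3,3) (2,1)
row 3: (0,1) (1,3) (2,0) (3,2)
Orthogonality requires all 16 pairs distinct.
But the pair (1,2) repeats: cell (0,2) has L1 = 1, L2 = 2, and cell (2,0) has L1 = 1, L2 = 2.
A repeated pair means some other pair never occurs (only 8 distinct pairs out of 16), so the squares are not orthogonal.
Conclusion: NO.

NO


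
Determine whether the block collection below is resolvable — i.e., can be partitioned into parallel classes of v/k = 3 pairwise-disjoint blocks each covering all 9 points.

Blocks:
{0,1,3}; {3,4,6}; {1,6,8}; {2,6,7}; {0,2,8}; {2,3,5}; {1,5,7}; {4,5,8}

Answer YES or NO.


v = 9, block size k = 3, number of blocks = 8.
For resolvability, blocks must partition into parallel classes of size v/k = 3.
Total blocks must therefore be a multiple of 3: 8 = 3·2 + 2 ⇒ not divisible ✗.
Resolvable? NO.

NO


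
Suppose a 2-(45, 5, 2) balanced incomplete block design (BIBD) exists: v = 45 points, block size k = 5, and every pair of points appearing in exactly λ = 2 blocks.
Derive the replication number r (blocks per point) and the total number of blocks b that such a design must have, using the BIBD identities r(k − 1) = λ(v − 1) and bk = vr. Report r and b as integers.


Any 2-(v, k, λ) BIBD satisfies two necessary conditions:
  (i)  Each point sits in r blocks, and counting incidences through any fixed point gives r(k − 1) = λ(v − 1), so r = λ(v − 1)/(k − 1).
  (ii) Total incidences bk = vr, so b = vr/k.
Step 1: r = λ(v − 1)/(k − 1) = 2·(45 − 1)/(5 − 1) = 2·44/4 = 88/4 = 22.
Step 2: b = vr/k = 45·22/5 = 990/5 = 198.
Check integrality: r = 22 ∈ Z ✓, b = 198 ∈ Z ✓.
(These identities are necessary conditions: they determine r and b for any design with these parameters, but do not by themselves prove that one exists.)

r = 22, b = 198.


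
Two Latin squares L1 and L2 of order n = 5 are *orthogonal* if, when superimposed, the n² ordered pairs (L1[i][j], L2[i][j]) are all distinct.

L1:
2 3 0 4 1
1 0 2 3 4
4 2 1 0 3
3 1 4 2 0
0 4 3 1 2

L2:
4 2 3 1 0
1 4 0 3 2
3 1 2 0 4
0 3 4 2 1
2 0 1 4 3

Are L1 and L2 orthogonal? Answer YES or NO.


Form the n² = 25 superimposed pairs (L1[i][j], L2[i][j]), row by row (rows and columns indexed from 0):
row 0: (2,4) (3,2) (0,3) (4,1) (1,0)
row 1: (1,1) (0,4) (2,0) (3,3) (4,2)
row 2: (4,3) (2,1) (1,2) (0,0) (3,4)
row 3: (3,0) (1,3) (4,4) (2,2) (0,1)
row 4: (0,2) (4,0) (3,1) (1,4) (2,3)
Orthogonality requires all 25 pairs distinct.
Check by first coordinate: for each symbol s of L1, list the L2 entries in the n cells where L1 = s; they must all differ.
  L1 = 0: L2 entries (in reading order) 3, 4, 0, 1, 2 — all 5 distinct ✓
  L1 = 1: L2 entries (in reading order) 0, 1, 2, 3, 4 — all 5 distinct ✓
  L1 = 2: L2 entries (in reading order) 4, 0, 1, 2, 3 — all 5 distinct ✓
  L1 = 3: L2 entries (in reading order) 2, 3, 4, 0, 1 — all 5 distinct ✓
  L1 = 4: L2 entries (in reading order) 1, 2, 3, 4, 0 — all 5 distinct ✓
Every symbol of L1 meets every symbol of L2 exactly once, so all 25 pairs are distinct (25 of 25).
Conclusion: YES.

YES


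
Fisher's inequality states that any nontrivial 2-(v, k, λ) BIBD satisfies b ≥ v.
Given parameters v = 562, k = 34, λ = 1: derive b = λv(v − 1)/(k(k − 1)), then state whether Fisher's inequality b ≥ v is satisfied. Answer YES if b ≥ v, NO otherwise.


r = λ(v − 1)/(k − 1) = 1·561/33 = 17.
b = vr/k = 562·17/34 = 281.
Fisher's inequality: b ≥ v ⇔ 281 ≥ 562? NO.

NO


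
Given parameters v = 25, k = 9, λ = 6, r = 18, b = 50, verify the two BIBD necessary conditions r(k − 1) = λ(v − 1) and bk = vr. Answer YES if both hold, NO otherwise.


Condition (i): r(k − 1) = 18·8 = 144; λ(v − 1) = 6·24 = 144. Match? YES.
Condition (ii): bk = 50·9 = 450; vr = 25·18 = 450. Match? YES.
Both conditions hold? YES.

YES


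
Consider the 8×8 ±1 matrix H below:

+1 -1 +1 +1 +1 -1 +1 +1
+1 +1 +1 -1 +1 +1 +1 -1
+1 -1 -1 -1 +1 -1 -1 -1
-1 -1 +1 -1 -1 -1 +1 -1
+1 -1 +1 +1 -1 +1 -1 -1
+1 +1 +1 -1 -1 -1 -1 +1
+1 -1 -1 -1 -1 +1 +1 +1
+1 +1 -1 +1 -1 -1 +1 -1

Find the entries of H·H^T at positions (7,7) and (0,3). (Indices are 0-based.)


Row 0 of H: [1, -1, 1, 1, 1, -1, 1, 1].
Row 3 of H: [-1, -1, 1, -1, -1, -1, 1, -1].
Row 7 of H: [1, 1, -1, 1, -1, -1, 1, -1].
(H·H^T)[7][7] = Σ_j H[7][j]·H[7][j] = (1)² + (1)² + (-1)² + (1)² + (-1)² + (-1)² + (1)² + (-1)² = 1 + 1 + 1 + 1 + 1 + 1 + 1 + 1 = 8.
(H·H^T)[0][3] = Σ_j H[0][j]·H[3][j] = (1)·(-1) + (-1)·(-1) + (1)·(1) + (1)·(-1) + (1)·(-1) + (-1)·(-1) + (1)·(1) + (1)·(-1) = -1 + 1 + 1 + -1 + -1 + 1 + 1 + -1 = 0.
So rows 0 and 3 are orthogonal; the diagonal entry equals n = 8.

(7,7) entry = 8; (0,3) entry = 0.


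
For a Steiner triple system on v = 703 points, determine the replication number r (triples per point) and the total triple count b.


An STS(v) is a 2-(v, 3, 1) BIBD: block size k = 3, λ = 1.
Replication: r(k − 1) = λ(v − 1) ⇒ r·2 = 703 − 1 = 702 ⇒ r = 351.
Block count: b = v(v − 1)/6 = 703·702/6 = 493506/6 = 82251.
(Check via bk = vr: 82251·3 = 246753 = 703·351 = 246753 ✓.)

r = 351, b = 82251.


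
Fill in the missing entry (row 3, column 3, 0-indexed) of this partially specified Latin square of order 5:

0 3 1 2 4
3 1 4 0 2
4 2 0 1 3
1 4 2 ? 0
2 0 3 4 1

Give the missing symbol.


Row 3 contains symbols [0, 1, 2, 4] — missing [3].
Column 3 contains symbols [0, 1, 2, 4] — missing [3].
The missing symbol must appear in both missing sets; intersection = [3].
Therefore the hidden value is 3.

Missing value = 3.


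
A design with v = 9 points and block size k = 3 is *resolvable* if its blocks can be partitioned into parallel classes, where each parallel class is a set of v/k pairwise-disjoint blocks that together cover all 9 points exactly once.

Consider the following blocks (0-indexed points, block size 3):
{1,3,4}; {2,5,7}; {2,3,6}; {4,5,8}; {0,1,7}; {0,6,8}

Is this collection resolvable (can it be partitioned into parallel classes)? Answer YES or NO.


v = 9, block size k = 3, number of blocks = 6.
For resolvability, blocks must partition into parallel classes of size v/k = 3.
Total blocks must therefore be a multiple of 3: 6 = 3·2 + 0 ⇒ divisible ✓.
Greedy packing gives 2 candidate class(es). Each should be a full parallel class (size 3, covers all 9 points).
  Class 1 (3 blocks): {1,3,4}; {2,5,7}; {0,6,8}. Points covered: [0, 1, 2, 3, 4, 5, 6, 7, 8].
  Class 2 (3 blocks): {2,3,6}; {4,5,8}; {0,1,7}. Points covered: [0, 1, 2, 3, 4, 5, 6, 7, 8].
All classes full (size 3)? YES. All classes cover every point? YES.
Resolvable? YES.

YES


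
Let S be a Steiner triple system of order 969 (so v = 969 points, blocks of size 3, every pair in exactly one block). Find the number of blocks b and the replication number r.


An STS(v) is a 2-(v, 3, 1) BIBD: block size k = 3, λ = 1.
Replication: r(k − 1) = λ(v − 1) ⇒ r·2 = 969 − 1 = 968 ⇒ r = 484.
Block count: bk = vr ⇒ b·3 = 969·484 = 468996 ⇒ b = 156332.

r = 484, b = 156332.


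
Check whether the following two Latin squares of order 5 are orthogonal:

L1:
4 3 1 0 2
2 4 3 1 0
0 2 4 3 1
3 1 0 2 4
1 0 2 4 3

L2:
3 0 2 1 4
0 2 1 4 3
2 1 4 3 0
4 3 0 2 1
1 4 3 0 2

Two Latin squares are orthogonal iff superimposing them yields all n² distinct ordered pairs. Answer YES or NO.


Form the n² = 25 superimposed pairs (L1[i][j], L2[i][j]), row by row (rows and columns indexed from 0):
row 0: (4,3) (3,0) (1,2) (0,1) (2,4)
row 1: (2,0) (4,2) (3,1) (1,4) (0,3)
row 2: (0,2) (2,1) (4,4) (3,3) (1,0)
row 3: (3,4) (1,3) (0,0) (2,2) (4,1)
row 4: (1,1) (0,4) (2,3) (4,0) (3,2)
Orthogonality requires all 25 pairs distinct.
Check by first coordinate: for each symbol s of L1, list the L2 entries in the n cells where L1 = s; they must all differ.
  L1 = 0: L2 entries (in reading order) 1, 3, 2, 0, 4 — all 5 distinct ✓
  L1 = 1: L2 entries (in reading order) 2, 4, 0, 3, 1 — all 5 distinct ✓
  L1 = 2: L2 entries (in reading order) 4, 0, 1, 2, 3 — all 5 distinct ✓
  L1 = 3: L2 entries (in reading order) 0, 1, 3, 4, 2 — all 5 distinct ✓
  L1 = 4: L2 entries (in reading order) 3, 2, 4, 1, 0 — all 5 distinct ✓
Every symbol of L1 meets every symbol of L2 exactly once, so all 25 pairs are distinct (25 of 25).
Conclusion: YES.

YES


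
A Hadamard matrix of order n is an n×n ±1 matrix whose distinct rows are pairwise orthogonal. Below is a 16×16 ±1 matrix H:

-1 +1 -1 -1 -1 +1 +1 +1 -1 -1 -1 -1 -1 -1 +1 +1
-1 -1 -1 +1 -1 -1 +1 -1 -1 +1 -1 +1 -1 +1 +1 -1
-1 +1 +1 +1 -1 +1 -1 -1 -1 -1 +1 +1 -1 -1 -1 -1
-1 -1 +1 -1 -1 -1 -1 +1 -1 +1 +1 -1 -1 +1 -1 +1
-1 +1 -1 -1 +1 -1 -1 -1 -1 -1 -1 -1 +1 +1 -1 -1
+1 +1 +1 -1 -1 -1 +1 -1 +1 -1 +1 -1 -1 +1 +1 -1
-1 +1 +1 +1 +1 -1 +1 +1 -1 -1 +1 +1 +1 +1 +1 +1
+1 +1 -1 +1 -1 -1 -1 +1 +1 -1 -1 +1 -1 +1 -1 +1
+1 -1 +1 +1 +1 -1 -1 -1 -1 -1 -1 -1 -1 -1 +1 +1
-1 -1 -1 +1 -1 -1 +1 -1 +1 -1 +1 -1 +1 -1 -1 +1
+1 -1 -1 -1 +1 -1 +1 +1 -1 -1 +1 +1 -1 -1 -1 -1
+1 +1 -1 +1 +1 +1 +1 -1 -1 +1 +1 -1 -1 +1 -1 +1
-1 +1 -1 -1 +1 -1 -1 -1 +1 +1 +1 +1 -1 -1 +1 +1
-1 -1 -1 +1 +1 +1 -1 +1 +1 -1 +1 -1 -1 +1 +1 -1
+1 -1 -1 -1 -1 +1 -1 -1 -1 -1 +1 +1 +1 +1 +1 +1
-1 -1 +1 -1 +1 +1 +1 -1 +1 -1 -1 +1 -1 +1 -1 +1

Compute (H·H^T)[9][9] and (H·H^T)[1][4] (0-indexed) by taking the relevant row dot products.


Row 1 of H: [-1, -1, -1, 1, -1, -1, 1, -1, -1, 1, -1, 1, -1, 1, 1, -1].
Row 4 of H: [-1, 1, -1, -1, 1, -1, -1, -1, -1, -1, -1, -1, 1, 1, -1, -1].
Row 9 of H: [-1, -1, -1, 1, -1, -1, 1, -1, 1, -1, 1, -1, 1, -1, -1, 1].
(H·H^T)[9][9] = Σ_j H[9][j]·H[9][j] = (-1)² + (-1)² + (-1)² + (1)² + (-1)² + (-1)² + (1)² + (-1)² + (1)² + (-1)² + (1)² + (-1)² + (1)² + (-1)² + (-1)² + (1)² = 1 + 1 + 1 + 1 + 1 + 1 + 1 + 1 + 1 + 1 + 1 + 1 + 1 + 1 + 1 + 1 = 16.
(H·H^T)[1][4] = Σ_j H[1][j]·H[4][j] = (-1)·(-1) + (-1)·(1) + (-1)·(-1) + (1)·(-1) + (-1)·(1) + (-1)·(-1) + (1)·(-1) + (-1)·(-1) + (-1)·(-1) + (1)·(-1) + (-1)·(-1) + (1)·(-1) + (-1)·(1) + (1)·(1) + (1)·(-1) + (-1)·(-1) = 1 + -1 + 1 + -1 + -1 + 1 + -1 + 1 + 1 + -1 + 1 + -1 + -1 + 1 + -1 + 1 = 0.
So rows 1 and 4 are orthogonal; the diagonal entry equals n = 16.

(9,9) entry = 16; (1,4) entry = 0.
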